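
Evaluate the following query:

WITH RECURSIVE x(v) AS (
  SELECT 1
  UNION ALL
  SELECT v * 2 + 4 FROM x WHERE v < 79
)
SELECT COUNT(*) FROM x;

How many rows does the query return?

Base: v=1.
Iteration 1: 1 < 79 holds -> v = 1 * 2 + 4 = 6.
Iteration 2: 6 < 79 holds -> v = 6 * 2 + 4 = 16.
Iteration 3: 16 < 79 holds -> v = 16 * 2 + 4 = 36.
Iteration 4: 36 < 79 holds -> v = 36 * 2 + 4 = 76.
Iteration 5: 76 < 79 holds -> v = 76 * 2 + 4 = 156.
Iteration 6: 156 < 79 fails; recursion stops.
Total rows emitted: 6.

6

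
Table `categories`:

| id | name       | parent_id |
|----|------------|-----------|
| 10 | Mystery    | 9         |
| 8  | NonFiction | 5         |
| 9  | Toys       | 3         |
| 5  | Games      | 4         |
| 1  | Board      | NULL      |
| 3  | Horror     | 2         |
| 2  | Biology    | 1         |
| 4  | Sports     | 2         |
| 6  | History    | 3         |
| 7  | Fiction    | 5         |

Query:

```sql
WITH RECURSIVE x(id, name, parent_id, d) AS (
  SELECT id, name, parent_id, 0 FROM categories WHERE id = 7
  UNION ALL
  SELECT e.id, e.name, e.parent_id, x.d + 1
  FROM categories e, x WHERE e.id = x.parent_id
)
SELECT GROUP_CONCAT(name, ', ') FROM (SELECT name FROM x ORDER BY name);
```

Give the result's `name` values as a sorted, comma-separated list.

Base: id=7 (Fiction), parent_id=5, d 0.
Iteration 1: join on id=5 -> Games (id 5, parent_id=4, d 1).
Iteration 2: join on id=4 -> Sports (id 4, parent_id=2, d 2).
Iteration 3: join on id=2 -> Biology (id 2, parent_id=1, d 3).
Iteration 4: join on id=1 -> Board (id 1, parent_id=NULL, d 4).
Iteration 5: parent_id is NULL; no match; recursion stops.

Biology, Board, Fiction, Games, Sports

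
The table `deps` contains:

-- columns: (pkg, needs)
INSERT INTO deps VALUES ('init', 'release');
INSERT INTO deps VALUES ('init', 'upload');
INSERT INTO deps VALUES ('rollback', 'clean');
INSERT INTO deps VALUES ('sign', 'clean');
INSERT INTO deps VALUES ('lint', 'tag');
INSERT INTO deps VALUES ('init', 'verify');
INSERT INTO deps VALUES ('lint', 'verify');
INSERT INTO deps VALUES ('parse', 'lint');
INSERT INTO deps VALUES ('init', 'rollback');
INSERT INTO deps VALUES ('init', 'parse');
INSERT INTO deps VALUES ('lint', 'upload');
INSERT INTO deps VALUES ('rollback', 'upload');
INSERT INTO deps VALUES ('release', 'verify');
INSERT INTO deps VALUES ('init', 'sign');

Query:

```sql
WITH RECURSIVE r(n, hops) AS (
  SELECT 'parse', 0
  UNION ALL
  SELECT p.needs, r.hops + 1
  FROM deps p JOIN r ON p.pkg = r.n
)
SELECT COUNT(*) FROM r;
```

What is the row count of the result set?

Base: (parse, hops=0).
Iteration 1: edges from {parse} -> (lint, hops=1).
Iteration 2: edges from {lint} -> (tag, hops=2), (upload, hops=2), (verify, hops=2).
Iteration 3: no outgoing edges from {tag,upload,verify}; recursion stops.
Total rows emitted: 5.

5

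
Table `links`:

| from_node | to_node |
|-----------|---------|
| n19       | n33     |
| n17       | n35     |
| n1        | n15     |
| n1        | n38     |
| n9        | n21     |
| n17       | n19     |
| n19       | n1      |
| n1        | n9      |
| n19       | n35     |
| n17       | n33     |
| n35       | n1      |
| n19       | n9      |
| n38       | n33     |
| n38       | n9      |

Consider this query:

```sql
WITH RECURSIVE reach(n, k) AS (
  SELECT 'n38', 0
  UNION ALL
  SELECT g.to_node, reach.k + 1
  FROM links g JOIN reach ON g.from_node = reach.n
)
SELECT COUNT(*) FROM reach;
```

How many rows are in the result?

4

Base: (n38, k=0).
Iteration 1: edges from {n38} -> (n33, k=1), (n9, k=1).
Iteration 2: edges from {n33,n9} -> (n21, k=2).
Iteration 3: no outgoing edges from {n21}; recursion stops.
Total rows emitted: 4.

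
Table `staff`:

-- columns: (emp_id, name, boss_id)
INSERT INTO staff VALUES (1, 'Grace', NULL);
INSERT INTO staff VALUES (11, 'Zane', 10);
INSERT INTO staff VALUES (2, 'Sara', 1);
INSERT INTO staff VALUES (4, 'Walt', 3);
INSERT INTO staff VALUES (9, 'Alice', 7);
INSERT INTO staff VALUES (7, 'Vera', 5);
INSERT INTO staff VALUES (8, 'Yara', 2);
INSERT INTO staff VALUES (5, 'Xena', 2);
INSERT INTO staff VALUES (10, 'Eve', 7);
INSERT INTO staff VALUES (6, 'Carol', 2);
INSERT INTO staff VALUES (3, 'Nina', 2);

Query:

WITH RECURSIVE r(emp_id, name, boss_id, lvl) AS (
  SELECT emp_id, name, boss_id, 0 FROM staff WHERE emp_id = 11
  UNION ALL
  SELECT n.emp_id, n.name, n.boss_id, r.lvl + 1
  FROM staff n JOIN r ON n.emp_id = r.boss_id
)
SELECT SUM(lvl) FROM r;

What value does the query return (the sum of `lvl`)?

15

Base: emp_id=11 (Zane), boss_id=10, lvl 0.
Iteration 1: join on emp_id=10 -> Eve (id 10, boss_id=7, lvl 1).
Iteration 2: join on emp_id=7 -> Vera (id 7, boss_id=5, lvl 2).
Iteration 3: join on emp_id=5 -> Xena (id 5, boss_id=2, lvl 3).
Iteration 4: join on emp_id=2 -> Sara (id 2, boss_id=1, lvl 4).
Iteration 5: join on emp_id=1 -> Grace (id 1, boss_id=NULL, lvl 5).
Iteration 6: boss_id is NULL; no match; recursion stops.
SUM(lvl) = 0 + 1 + 2 + 3 + 4 + 5 = 15.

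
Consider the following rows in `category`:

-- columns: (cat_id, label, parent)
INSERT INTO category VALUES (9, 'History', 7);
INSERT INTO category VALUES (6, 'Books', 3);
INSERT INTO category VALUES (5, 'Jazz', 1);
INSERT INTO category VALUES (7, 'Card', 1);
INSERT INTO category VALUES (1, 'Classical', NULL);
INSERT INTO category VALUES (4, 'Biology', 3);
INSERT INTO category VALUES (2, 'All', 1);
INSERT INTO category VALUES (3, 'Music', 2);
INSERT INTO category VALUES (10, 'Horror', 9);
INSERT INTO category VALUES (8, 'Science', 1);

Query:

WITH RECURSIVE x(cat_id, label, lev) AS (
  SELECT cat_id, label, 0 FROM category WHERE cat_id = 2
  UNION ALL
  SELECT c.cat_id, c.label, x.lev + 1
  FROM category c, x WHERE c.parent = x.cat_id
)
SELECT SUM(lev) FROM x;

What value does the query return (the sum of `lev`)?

5

Base: cat_id=2 (All) at lev 0.
Iteration 1: rows with parent in {2} -> Music (id 3, lev 1).
Iteration 2: rows with parent in {3} -> Biology (id 4, lev 2), Books (id 6, lev 2).
Iteration 3: no rows with parent in {4,6}; recursion stops.
SUM(lev) = 0 + 1 + 2 + 2 = 5.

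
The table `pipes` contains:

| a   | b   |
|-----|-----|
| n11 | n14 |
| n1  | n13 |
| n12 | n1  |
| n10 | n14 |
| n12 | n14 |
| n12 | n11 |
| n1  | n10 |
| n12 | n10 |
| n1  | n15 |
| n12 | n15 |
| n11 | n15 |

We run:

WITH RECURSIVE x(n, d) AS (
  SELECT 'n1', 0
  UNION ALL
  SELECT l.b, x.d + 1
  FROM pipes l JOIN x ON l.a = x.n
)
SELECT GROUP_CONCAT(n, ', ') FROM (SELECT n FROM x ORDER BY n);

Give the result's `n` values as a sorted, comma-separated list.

Base: (n1, d=0).
Iteration 1: edges from {n1} -> (n10, d=1), (n13, d=1), (n15, d=1).
Iteration 2: edges from {n10,n13,n15} -> (n14, d=2).
Iteration 3: no outgoing edges from {n14}; recursion stops.

n1, n10, n13, n14, n15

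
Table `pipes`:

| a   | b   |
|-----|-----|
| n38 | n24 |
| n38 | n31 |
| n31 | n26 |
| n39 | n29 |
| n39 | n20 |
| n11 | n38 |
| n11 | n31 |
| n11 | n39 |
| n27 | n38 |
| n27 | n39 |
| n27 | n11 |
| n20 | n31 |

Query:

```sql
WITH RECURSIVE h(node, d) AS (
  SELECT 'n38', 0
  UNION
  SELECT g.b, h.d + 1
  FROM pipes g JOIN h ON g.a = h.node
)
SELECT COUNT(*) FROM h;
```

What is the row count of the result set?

Base: (n38, d=0).
Iteration 1: edges from {n38} -> (n24, d=1), (n31, d=1).
Iteration 2: edges from {n24,n31} -> (n26, d=2).
Iteration 3: no outgoing edges from {n26}; recursion stops.
Total rows emitted: 4.

4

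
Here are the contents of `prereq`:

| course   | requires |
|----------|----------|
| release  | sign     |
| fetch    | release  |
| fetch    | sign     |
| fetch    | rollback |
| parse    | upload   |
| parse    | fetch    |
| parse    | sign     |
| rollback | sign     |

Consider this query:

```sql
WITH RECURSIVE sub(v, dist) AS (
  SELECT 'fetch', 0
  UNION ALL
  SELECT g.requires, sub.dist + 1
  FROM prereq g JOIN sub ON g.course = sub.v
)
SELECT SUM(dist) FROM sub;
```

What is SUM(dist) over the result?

Base: (fetch, dist=0).
Iteration 1: edges from {fetch} -> (release, dist=1), (rollback, dist=1), (sign, dist=1).
Iteration 2: edges from {release,rollback,sign} -> (sign, dist=2) x2. [UNION ALL keeps all 2 new rows, including repeats]
Iteration 3: no outgoing edges from {sign}; recursion stops.
SUM(dist) = 0 + 1 + 1 + 1 + 2 + 2 = 7.

7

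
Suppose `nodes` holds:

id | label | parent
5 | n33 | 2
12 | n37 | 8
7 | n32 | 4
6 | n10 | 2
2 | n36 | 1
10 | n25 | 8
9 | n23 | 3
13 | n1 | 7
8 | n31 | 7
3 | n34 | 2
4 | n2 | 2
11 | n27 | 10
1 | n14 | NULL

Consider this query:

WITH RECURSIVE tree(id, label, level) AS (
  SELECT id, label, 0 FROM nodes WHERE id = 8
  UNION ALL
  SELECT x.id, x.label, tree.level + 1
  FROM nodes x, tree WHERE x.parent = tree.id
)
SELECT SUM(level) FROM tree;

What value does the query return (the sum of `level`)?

4

Base: id=8 (n31) at level 0.
Iteration 1: rows with parent in {8} -> n25 (id 10, level 1), n37 (id 12, level 1).
Iteration 2: rows with parent in {10,12} -> n27 (id 11, level 2).
Iteration 3: no rows with parent in {11}; recursion stops.
SUM(level) = 0 + 1 + 1 + 2 = 4.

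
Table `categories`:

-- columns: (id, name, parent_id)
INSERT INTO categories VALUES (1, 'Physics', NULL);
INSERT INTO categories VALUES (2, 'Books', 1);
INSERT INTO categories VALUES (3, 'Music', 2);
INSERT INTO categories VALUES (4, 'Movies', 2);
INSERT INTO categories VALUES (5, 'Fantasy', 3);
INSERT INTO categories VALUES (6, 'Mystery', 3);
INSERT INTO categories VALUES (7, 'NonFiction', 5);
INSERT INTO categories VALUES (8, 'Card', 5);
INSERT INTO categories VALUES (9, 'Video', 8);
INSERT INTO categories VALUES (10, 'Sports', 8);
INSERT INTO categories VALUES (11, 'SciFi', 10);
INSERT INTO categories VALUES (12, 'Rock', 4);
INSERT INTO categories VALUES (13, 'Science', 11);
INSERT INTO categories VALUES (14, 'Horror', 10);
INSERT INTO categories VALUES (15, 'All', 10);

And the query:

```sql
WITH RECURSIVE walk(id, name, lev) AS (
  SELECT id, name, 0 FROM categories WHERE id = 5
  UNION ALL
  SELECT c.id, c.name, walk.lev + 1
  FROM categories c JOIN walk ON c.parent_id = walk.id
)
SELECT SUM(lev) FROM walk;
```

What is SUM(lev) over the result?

19

Base: id=5 (Fantasy) at lev 0.
Iteration 1: rows with parent_id in {5} -> NonFiction (id 7, lev 1), Card (id 8, lev 1).
Iteration 2: rows with parent_id in {7,8} -> Video (id 9, lev 2), Sports (id 10, lev 2).
Iteration 3: rows with parent_id in {9,10} -> SciFi (id 11, lev 3), Horror (id 14, lev 3), All (id 15, lev 3).
Iteration 4: rows with parent_id in {11,14,15} -> Science (id 13, lev 4).
Iteration 5: no rows with parent_id in {13}; recursion stops.
SUM(lev) = 0 + 1 + 1 + 2 + 2 + 3 + 3 + 3 + 4 = 19.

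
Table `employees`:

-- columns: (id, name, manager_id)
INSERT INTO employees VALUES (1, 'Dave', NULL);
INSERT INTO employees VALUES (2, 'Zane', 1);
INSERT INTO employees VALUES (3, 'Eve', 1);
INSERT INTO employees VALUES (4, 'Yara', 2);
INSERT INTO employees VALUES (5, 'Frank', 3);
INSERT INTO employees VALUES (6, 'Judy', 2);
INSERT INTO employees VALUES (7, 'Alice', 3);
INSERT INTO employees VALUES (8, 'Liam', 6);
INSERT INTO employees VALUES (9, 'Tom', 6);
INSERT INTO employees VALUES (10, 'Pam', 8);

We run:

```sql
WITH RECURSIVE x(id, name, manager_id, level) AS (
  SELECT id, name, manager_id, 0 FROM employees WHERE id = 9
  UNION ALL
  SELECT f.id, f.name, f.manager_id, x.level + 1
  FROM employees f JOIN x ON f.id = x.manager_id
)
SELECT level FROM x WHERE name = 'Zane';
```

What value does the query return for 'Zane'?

2

Base: id=9 (Tom), manager_id=6, level 0.
Iteration 1: join on id=6 -> Judy (id 6, manager_id=2, level 1).
Iteration 2: join on id=2 -> Zane (id 2, manager_id=1, level 2).
Iteration 3: join on id=1 -> Dave (id 1, manager_id=NULL, level 3).
Iteration 4: manager_id is NULL; no match; recursion stops.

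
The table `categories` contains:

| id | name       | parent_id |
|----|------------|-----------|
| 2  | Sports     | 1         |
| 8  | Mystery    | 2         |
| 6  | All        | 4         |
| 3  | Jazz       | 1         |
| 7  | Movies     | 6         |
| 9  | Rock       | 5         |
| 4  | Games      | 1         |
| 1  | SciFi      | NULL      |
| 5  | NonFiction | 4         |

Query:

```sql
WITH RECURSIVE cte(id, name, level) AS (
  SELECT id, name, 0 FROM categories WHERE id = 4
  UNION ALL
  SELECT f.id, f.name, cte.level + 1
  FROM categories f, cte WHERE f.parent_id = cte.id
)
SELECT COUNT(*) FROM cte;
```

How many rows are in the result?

5

Base: id=4 (Games) at level 0.
Iteration 1: rows with parent_id in {4} -> NonFiction (id 5, level 1), All (id 6, level 1).
Iteration 2: rows with parent_id in {5,6} -> Movies (id 7, level 2), Rock (id 9, level 2).
Iteration 3: no rows with parent_id in {7,9}; recursion stops.
Total rows emitted: 5.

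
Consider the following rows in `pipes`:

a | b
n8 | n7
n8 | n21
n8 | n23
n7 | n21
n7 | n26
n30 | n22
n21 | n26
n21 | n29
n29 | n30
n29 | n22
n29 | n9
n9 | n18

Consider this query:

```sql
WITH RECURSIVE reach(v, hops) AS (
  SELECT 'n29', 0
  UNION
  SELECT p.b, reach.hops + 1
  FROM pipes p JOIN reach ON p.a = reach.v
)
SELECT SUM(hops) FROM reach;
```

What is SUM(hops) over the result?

Base: (n29, hops=0).
Iteration 1: edges from {n29} -> (n22, hops=1), (n30, hops=1), (n9, hops=1).
Iteration 2: edges from {n22,n30,n9} -> (n18, hops=2), (n22, hops=2).
Iteration 3: no outgoing edges from {n18,n22}; recursion stops.
SUM(hops) = 0 + 1 + 1 + 1 + 2 + 2 = 7.

7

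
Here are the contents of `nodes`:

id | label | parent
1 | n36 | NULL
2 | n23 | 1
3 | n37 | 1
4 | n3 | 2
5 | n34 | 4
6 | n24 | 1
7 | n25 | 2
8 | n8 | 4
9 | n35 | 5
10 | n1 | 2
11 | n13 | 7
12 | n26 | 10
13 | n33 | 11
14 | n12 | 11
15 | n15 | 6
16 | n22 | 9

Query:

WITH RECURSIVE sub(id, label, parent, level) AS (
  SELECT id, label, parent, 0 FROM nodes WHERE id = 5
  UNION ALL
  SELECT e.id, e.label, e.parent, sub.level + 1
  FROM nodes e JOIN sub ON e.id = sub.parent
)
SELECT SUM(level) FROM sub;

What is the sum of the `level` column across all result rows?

Base: id=5 (n34), parent=4, level 0.
Iteration 1: join on id=4 -> n3 (id 4, parent=2, level 1).
Iteration 2: join on id=2 -> n23 (id 2, parent=1, level 2).
Iteration 3: join on id=1 -> n36 (id 1, parent=NULL, level 3).
Iteration 4: parent is NULL; no match; recursion stops.
SUM(level) = 0 + 1 + 2 + 3 = 6.

6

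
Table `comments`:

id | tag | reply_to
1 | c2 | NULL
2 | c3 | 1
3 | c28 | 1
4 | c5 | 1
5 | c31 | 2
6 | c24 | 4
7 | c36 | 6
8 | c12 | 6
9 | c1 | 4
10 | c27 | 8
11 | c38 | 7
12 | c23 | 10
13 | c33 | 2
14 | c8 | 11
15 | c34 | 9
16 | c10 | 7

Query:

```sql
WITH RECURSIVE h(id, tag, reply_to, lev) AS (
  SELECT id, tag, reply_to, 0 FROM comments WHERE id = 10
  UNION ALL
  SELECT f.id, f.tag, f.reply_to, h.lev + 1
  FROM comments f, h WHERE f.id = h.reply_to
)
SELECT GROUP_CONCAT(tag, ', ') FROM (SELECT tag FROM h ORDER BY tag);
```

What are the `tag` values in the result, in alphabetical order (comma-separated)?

c12, c2, c24, c27, c5

Base: id=10 (c27), reply_to=8, lev 0.
Iteration 1: join on id=8 -> c12 (id 8, reply_to=6, lev 1).
Iteration 2: join on id=6 -> c24 (id 6, reply_to=4, lev 2).
Iteration 3: join on id=4 -> c5 (id 4, reply_to=1, lev 3).
Iteration 4: join on id=1 -> c2 (id 1, reply_to=NULL, lev 4).
Iteration 5: reply_to is NULL; no match; recursion stops.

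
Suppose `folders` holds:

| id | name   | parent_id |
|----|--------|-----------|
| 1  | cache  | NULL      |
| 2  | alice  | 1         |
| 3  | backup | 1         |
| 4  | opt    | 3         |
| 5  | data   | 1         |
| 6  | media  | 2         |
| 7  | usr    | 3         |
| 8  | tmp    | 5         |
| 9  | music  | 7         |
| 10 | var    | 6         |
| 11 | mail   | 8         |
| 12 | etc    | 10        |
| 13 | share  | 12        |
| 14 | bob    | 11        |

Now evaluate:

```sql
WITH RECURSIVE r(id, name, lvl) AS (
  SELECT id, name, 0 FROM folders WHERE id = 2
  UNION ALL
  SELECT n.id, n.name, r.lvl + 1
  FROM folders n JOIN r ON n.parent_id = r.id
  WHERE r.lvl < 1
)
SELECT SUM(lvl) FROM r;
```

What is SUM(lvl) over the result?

Base: id=2 (alice) at lvl 0.
Iteration 1: rows with parent_id in {2} -> media (id 6, lvl 1).
Iteration 2: lvl < 1 fails for all current rows; recursion stops.
SUM(lvl) = 0 + 1 = 1.

1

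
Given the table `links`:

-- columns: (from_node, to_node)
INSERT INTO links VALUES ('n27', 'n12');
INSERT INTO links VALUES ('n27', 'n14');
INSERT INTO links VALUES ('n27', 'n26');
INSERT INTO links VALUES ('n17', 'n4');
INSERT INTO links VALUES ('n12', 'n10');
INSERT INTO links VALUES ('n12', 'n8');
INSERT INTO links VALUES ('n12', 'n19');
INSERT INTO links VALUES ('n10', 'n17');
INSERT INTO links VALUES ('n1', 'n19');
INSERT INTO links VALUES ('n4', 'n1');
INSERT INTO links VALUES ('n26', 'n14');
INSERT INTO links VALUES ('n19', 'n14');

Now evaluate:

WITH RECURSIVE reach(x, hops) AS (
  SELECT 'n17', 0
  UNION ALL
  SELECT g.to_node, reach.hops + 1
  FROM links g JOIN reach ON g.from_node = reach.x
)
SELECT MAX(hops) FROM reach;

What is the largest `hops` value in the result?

Base: (n17, hops=0).
Iteration 1: edges from {n17} -> (n4, hops=1).
Iteration 2: edges from {n4} -> (n1, hops=2).
Iteration 3: edges from {n1} -> (n19, hops=3).
Iteration 4: edges from {n19} -> (n14, hops=4).
Iteration 5: no outgoing edges from {n14}; recursion stops.
hops values: 0, 1, 2, 3, 4; the maximum is 4.

4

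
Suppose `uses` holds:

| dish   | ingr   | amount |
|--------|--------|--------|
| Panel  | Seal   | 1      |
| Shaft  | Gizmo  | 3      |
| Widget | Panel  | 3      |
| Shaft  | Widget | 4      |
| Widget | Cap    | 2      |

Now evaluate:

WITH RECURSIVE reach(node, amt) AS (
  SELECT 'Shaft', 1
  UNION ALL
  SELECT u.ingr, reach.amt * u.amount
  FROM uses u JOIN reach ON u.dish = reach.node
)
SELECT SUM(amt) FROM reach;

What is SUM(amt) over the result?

40

Base: (Shaft, amt=1).
Iteration 1: components of {Shaft} -> Gizmo = 1*3 = 3, Widget = 1*4 = 4.
Iteration 2: components of {Gizmo,Widget} -> Cap = 4*2 = 8, Panel = 4*3 = 12.
Iteration 3: components of {Cap,Panel} -> Seal = 12*1 = 12.
Iteration 4: no further components; recursion stops.
SUM(amt) = 1 + 4 + 3 + 8 + 12 + 12 = 40.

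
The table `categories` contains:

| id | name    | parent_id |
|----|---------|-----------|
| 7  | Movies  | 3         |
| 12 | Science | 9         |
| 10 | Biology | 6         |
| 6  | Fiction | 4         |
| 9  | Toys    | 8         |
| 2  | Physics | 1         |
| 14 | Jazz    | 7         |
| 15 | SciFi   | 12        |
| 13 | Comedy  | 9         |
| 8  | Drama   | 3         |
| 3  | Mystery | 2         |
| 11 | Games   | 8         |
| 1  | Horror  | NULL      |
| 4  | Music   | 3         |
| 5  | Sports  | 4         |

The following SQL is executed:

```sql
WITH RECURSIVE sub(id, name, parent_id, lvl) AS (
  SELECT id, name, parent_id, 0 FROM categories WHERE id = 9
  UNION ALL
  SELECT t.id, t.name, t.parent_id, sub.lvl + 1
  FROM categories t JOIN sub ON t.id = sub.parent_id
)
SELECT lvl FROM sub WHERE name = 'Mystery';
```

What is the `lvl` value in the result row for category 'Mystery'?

2

Base: id=9 (Toys), parent_id=8, lvl 0.
Iteration 1: join on id=8 -> Drama (id 8, parent_id=3, lvl 1).
Iteration 2: join on id=3 -> Mystery (id 3, parent_id=2, lvl 2).
Iteration 3: join on id=2 -> Physics (id 2, parent_id=1, lvl 3).
Iteration 4: join on id=1 -> Horror (id 1, parent_id=NULL, lvl 4).
Iteration 5: parent_id is NULL; no match; recursion stops.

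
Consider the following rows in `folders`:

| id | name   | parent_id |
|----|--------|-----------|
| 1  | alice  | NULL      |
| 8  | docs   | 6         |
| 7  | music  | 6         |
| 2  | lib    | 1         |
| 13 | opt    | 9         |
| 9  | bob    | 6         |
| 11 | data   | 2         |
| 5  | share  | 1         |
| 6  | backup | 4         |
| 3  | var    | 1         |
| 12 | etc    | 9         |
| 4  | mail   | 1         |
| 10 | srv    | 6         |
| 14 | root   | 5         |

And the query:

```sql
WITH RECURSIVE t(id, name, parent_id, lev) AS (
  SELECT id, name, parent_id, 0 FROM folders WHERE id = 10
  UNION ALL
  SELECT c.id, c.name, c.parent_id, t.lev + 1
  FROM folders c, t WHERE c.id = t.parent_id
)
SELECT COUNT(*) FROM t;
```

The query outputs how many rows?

4

Base: id=10 (srv), parent_id=6, lev 0.
Iteration 1: join on id=6 -> backup (id 6, parent_id=4, lev 1).
Iteration 2: join on id=4 -> mail (id 4, parent_id=1, lev 2).
Iteration 3: join on id=1 -> alice (id 1, parent_id=NULL, lev 3).
Iteration 4: parent_id is NULL; no match; recursion stops.
Total rows emitted: 4.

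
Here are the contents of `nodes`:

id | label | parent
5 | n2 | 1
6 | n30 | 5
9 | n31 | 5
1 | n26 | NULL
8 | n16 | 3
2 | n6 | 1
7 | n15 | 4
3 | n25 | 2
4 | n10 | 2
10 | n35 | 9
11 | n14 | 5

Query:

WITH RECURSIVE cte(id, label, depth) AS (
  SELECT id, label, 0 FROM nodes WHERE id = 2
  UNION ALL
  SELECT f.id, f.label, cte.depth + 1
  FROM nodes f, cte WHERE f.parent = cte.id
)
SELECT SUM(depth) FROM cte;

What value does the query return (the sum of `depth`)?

Base: id=2 (n6) at depth 0.
Iteration 1: rows with parent in {2} -> n25 (id 3, depth 1), n10 (id 4, depth 1).
Iteration 2: rows with parent in {3,4} -> n15 (id 7, depth 2), n16 (id 8, depth 2).
Iteration 3: no rows with parent in {7,8}; recursion stops.
SUM(depth) = 0 + 1 + 1 + 2 + 2 = 6.

6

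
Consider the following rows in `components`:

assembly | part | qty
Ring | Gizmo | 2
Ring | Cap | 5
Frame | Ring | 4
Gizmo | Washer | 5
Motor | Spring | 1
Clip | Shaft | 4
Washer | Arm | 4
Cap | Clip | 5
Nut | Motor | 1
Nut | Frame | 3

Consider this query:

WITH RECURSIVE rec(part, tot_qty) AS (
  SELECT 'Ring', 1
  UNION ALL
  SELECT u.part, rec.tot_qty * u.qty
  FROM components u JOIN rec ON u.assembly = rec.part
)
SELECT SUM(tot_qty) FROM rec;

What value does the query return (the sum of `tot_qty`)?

183

Base: (Ring, tot_qty=1).
Iteration 1: components of {Ring} -> Cap = 1*5 = 5, Gizmo = 1*2 = 2.
Iteration 2: components of {Cap,Gizmo} -> Clip = 5*5 = 25, Washer = 2*5 = 10.
Iteration 3: components of {Clip,Washer} -> Arm = 10*4 = 40, Shaft = 25*4 = 100.
Iteration 4: no further components; recursion stops.
SUM(tot_qty) = 1 + 5 + 2 + 25 + 10 + 100 + 40 = 183.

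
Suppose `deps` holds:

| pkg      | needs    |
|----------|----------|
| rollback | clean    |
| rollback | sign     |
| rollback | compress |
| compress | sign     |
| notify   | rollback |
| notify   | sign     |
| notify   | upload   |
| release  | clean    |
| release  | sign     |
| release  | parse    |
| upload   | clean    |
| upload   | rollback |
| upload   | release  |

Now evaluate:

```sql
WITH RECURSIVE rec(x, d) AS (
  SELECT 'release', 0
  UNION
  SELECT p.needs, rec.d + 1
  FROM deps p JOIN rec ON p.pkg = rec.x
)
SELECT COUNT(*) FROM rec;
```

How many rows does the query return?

4

Base: (release, d=0).
Iteration 1: edges from {release} -> (clean, d=1), (parse, d=1), (sign, d=1).
Iteration 2: no outgoing edges from {clean,parse,sign}; recursion stops.
Total rows emitted: 4.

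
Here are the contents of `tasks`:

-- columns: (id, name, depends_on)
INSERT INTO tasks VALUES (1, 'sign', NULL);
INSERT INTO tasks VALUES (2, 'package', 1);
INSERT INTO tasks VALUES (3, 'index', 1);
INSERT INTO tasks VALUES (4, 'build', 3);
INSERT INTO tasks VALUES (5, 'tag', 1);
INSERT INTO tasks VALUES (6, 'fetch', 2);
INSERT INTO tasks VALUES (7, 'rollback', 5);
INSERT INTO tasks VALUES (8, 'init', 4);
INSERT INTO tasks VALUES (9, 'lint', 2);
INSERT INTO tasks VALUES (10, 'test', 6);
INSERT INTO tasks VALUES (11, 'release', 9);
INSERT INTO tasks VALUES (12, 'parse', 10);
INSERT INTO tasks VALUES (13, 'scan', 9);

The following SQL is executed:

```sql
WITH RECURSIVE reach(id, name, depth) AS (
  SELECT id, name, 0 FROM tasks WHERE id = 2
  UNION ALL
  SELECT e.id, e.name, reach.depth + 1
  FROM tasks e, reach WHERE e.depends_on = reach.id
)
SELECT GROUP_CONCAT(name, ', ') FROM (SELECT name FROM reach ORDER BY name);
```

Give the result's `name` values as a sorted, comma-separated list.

Base: id=2 (package) at depth 0.
Iteration 1: rows with depends_on in {2} -> fetch (id 6, depth 1), lint (id 9, depth 1).
Iteration 2: rows with depends_on in {6,9} -> test (id 10, depth 2), release (id 11, depth 2), scan (id 13, depth 2).
Iteration 3: rows with depends_on in {10,11,13} -> parse (id 12, depth 3).
Iteration 4: no rows with depends_on in {12}; recursion stops.

fetch, lint, package, parse, release, scan, test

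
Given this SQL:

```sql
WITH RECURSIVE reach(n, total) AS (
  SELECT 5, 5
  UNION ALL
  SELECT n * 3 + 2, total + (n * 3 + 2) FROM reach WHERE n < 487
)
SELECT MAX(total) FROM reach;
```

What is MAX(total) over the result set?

Base: n=5, total=5.
Iteration 1: 5 < 487 holds -> n = 5 * 3 + 2 = 17, total = 5 + 17 = 22.
Iteration 2: 17 < 487 holds -> n = 17 * 3 + 2 = 53, total = 22 + 53 = 75.
Iteration 3: 53 < 487 holds -> n = 53 * 3 + 2 = 161, total = 75 + 161 = 236.
Iteration 4: 161 < 487 holds -> n = 161 * 3 + 2 = 485, total = 236 + 485 = 721.
Iteration 5: 485 < 487 holds -> n = 485 * 3 + 2 = 1457, total = 721 + 1457 = 2178.
Iteration 6: 1457 < 487 fails; recursion stops.
total values: 5, 22, 75, 236, 721, 2178; the maximum is 2178.

2178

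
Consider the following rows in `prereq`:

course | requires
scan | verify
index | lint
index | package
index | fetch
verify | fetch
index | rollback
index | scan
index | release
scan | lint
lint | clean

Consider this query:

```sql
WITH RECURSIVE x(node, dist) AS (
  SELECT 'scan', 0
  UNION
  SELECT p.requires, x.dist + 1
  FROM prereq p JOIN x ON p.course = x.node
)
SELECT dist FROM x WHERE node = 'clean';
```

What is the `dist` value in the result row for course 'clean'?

2

Base: (scan, dist=0).
Iteration 1: edges from {scan} -> (lint, dist=1), (verify, dist=1).
Iteration 2: edges from {lint,verify} -> (clean, dist=2), (fetch, dist=2).
Iteration 3: no outgoing edges from {clean,fetch}; recursion stops.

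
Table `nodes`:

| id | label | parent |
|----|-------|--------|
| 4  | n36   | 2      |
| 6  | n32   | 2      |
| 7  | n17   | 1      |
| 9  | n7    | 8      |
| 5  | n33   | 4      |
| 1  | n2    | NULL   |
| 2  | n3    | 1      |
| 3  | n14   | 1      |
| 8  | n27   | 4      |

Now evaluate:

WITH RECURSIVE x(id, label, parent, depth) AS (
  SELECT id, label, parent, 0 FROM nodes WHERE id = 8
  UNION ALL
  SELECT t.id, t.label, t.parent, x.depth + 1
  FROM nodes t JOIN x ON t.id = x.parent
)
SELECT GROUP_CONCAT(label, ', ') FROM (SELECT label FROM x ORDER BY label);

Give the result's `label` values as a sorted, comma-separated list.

n2, n27, n3, n36

Base: id=8 (n27), parent=4, depth 0.
Iteration 1: join on id=4 -> n36 (id 4, parent=2, depth 1).
Iteration 2: join on id=2 -> n3 (id 2, parent=1, depth 2).
Iteration 3: join on id=1 -> n2 (id 1, parent=NULL, depth 3).
Iteration 4: parent is NULL; no match; recursion stops.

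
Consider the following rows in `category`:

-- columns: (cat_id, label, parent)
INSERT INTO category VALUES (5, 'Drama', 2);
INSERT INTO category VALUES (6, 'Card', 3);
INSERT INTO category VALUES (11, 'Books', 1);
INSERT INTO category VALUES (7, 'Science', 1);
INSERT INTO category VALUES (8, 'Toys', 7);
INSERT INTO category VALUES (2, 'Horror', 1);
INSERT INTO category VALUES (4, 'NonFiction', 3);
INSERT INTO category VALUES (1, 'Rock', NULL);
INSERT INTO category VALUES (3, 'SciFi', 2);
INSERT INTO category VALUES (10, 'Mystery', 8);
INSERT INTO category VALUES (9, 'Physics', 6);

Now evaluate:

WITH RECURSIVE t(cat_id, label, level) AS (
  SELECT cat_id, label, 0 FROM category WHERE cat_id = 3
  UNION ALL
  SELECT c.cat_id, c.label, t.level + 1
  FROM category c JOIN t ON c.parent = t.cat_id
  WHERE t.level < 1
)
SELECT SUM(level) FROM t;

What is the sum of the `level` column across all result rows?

Base: cat_id=3 (SciFi) at level 0.
Iteration 1: rows with parent in {3} -> NonFiction (id 4, level 1), Card (id 6, level 1).
Iteration 2: level < 1 fails for all current rows; recursion stops.
SUM(level) = 0 + 1 + 1 = 2.

2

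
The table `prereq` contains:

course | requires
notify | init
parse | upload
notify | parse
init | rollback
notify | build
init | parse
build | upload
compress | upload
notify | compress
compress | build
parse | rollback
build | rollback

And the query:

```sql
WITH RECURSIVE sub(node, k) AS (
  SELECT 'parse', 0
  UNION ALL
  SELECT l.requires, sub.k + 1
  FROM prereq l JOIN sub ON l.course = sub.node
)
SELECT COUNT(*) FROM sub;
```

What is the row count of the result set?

Base: (parse, k=0).
Iteration 1: edges from {parse} -> (rollback, k=1), (upload, k=1).
Iteration 2: no outgoing edges from {rollback,upload}; recursion stops.
Total rows emitted: 3.

3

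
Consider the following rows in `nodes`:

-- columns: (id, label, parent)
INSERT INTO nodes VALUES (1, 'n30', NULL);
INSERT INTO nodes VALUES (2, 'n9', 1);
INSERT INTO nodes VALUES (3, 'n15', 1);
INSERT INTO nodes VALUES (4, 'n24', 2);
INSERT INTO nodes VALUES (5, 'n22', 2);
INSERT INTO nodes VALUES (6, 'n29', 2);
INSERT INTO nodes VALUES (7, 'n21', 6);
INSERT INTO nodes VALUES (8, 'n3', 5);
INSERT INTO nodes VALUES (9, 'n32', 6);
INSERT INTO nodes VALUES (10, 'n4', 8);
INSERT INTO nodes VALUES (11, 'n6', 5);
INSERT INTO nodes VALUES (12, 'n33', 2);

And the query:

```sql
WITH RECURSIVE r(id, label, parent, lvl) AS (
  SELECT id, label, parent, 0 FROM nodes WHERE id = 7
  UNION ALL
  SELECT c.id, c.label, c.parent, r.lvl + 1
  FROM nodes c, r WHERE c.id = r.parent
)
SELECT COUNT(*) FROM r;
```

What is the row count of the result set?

4

Base: id=7 (n21), parent=6, lvl 0.
Iteration 1: join on id=6 -> n29 (id 6, parent=2, lvl 1).
Iteration 2: join on id=2 -> n9 (id 2, parent=1, lvl 2).
Iteration 3: join on id=1 -> n30 (id 1, parent=NULL, lvl 3).
Iteration 4: parent is NULL; no match; recursion stops.
Total rows emitted: 4.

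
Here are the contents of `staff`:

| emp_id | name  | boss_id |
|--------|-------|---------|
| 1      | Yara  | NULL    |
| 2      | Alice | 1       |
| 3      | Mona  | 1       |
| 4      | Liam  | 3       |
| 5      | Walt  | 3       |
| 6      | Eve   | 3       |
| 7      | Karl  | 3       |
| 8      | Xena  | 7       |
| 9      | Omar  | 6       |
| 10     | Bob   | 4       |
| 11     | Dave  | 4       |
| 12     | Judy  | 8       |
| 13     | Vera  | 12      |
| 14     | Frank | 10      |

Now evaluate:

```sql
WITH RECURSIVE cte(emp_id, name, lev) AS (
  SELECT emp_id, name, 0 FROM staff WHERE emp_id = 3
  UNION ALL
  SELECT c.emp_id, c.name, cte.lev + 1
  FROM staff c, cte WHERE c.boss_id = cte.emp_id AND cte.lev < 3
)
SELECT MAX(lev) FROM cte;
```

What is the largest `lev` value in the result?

3

Base: emp_id=3 (Mona) at lev 0.
Iteration 1: rows with boss_id in {3} -> Liam (id 4, lev 1), Walt (id 5, lev 1), Eve (id 6, lev 1), Karl (id 7, lev 1).
Iteration 2: rows with boss_id in {4,5,6,7} -> Xena (id 8, lev 2), Omar (id 9, lev 2), Bob (id 10, lev 2), Dave (id 11, lev 2).
Iteration 3: rows with boss_id in {8,9,10,11} -> Judy (id 12, lev 3), Frank (id 14, lev 3).
Iteration 4: lev < 3 fails for all current rows; recursion stops.
lev values: 0, 1, 1, 1, 1, 2, 2, 2, 2, 3, 3; the maximum is 3.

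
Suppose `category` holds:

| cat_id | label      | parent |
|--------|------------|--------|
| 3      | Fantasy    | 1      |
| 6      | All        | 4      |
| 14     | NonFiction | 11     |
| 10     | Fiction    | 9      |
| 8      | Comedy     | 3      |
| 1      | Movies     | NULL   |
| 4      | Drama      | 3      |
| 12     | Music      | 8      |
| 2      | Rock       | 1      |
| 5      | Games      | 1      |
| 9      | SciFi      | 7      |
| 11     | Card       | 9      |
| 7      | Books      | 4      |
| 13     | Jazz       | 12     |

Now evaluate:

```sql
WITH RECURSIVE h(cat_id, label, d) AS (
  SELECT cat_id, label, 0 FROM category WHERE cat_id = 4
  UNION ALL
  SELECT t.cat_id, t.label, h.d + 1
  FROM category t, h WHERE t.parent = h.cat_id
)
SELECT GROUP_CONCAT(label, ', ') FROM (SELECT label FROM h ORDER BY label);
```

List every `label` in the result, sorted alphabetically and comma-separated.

All, Books, Card, Drama, Fiction, NonFiction, SciFi

Base: cat_id=4 (Drama) at d 0.
Iteration 1: rows with parent in {4} -> All (id 6, d 1), Books (id 7, d 1).
Iteration 2: rows with parent in {6,7} -> SciFi (id 9, d 2).
Iteration 3: rows with parent in {9} -> Fiction (id 10, d 3), Card (id 11, d 3).
Iteration 4: rows with parent in {10,11} -> NonFiction (id 14, d 4).
Iteration 5: no rows with parent in {14}; recursion stops.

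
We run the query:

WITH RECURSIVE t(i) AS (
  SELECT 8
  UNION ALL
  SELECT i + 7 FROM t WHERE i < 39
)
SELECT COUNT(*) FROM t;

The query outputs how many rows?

6

Base: i=8.
Iteration 1: 8 < 39 holds -> i = 8 + 7 = 15.
Iteration 2: 15 < 39 holds -> i = 15 + 7 = 22.
Iteration 3: 22 < 39 holds -> i = 22 + 7 = 29.
Iteration 4: 29 < 39 holds -> i = 29 + 7 = 36.
Iteration 5: 36 < 39 holds -> i = 36 + 7 = 43.
Iteration 6: 43 < 39 fails; recursion stops.
Total rows emitted: 6.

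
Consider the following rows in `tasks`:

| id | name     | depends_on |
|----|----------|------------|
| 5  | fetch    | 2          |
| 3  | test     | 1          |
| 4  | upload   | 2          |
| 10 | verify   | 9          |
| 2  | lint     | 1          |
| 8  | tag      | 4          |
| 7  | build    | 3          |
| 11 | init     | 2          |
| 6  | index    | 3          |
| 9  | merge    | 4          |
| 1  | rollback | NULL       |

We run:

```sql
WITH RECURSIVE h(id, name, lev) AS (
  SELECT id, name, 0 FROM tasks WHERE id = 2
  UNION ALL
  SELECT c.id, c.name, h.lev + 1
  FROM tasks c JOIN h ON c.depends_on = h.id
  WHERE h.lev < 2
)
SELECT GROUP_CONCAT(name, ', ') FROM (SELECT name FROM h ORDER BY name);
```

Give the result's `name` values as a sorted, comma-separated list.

Base: id=2 (lint) at lev 0.
Iteration 1: rows with depends_on in {2} -> upload (id 4, lev 1), fetch (id 5, lev 1), init (id 11, lev 1).
Iteration 2: rows with depends_on in {4,5,11} -> tag (id 8, lev 2), merge (id 9, lev 2).
Iteration 3: lev < 2 fails for all current rows; recursion stops.

fetch, init, lint, merge, tag, upload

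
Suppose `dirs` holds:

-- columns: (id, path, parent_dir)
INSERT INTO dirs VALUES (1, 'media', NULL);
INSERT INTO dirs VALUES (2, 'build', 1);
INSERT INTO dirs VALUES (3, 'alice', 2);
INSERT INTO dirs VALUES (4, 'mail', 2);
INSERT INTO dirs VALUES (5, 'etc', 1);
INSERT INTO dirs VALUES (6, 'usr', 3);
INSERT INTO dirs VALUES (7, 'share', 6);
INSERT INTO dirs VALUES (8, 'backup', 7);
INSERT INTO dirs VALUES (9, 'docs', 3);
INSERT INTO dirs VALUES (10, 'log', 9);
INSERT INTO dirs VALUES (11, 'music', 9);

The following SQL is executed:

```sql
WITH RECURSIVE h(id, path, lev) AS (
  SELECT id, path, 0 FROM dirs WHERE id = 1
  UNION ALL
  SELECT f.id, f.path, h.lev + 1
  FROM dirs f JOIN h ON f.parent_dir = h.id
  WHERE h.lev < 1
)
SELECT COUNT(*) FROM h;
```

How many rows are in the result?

Base: id=1 (media) at lev 0.
Iteration 1: rows with parent_dir in {1} -> build (id 2, lev 1), etc (id 5, lev 1).
Iteration 2: lev < 1 fails for all current rows; recursion stops.
Total rows emitted: 3.

3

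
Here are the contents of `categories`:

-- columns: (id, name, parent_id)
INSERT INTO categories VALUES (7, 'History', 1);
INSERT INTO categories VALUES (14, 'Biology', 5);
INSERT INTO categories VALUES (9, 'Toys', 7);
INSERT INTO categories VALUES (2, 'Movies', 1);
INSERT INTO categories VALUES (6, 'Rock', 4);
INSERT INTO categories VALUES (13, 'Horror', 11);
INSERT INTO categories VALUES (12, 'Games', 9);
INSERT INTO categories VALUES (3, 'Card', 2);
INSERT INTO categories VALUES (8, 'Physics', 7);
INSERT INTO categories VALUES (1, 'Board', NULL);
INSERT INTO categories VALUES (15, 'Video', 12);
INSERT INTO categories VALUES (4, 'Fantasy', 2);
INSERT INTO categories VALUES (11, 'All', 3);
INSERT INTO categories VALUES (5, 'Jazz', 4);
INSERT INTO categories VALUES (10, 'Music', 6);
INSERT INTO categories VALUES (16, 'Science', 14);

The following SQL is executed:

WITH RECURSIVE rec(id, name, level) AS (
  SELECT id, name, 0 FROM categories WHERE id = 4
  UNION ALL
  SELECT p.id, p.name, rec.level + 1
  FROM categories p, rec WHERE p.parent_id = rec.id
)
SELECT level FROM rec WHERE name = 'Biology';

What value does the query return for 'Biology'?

Base: id=4 (Fantasy) at level 0.
Iteration 1: rows with parent_id in {4} -> Jazz (id 5, level 1), Rock (id 6, level 1).
Iteration 2: rows with parent_id in {5,6} -> Music (id 10, level 2), Biology (id 14, level 2).
Iteration 3: rows with parent_id in {10,14} -> Science (id 16, level 3).
Iteration 4: no rows with parent_id in {16}; recursion stops.

2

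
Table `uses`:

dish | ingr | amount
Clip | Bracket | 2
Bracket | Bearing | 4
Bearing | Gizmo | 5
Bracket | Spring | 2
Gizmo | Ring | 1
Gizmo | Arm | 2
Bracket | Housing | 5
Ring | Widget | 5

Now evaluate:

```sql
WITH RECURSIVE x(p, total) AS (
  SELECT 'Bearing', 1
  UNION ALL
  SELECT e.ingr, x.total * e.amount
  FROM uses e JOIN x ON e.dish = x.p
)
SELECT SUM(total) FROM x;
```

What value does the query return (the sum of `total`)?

Base: (Bearing, total=1).
Iteration 1: components of {Bearing} -> Gizmo = 1*5 = 5.
Iteration 2: components of {Gizmo} -> Arm = 5*2 = 10, Ring = 5*1 = 5.
Iteration 3: components of {Arm,Ring} -> Widget = 5*5 = 25.
Iteration 4: no further components; recursion stops.
SUM(total) = 1 + 5 + 5 + 10 + 25 = 46.

46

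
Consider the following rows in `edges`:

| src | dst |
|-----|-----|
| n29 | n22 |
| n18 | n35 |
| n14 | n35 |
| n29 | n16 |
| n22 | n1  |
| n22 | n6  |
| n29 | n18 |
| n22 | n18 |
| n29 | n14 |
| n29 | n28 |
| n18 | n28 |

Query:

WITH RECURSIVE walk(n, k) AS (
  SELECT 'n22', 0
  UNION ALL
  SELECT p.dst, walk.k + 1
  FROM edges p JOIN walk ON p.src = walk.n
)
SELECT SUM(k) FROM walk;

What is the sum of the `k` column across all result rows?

Base: (n22, k=0).
Iteration 1: edges from {n22} -> (n1, k=1), (n18, k=1), (n6, k=1).
Iteration 2: edges from {n1,n18,n6} -> (n28, k=2), (n35, k=2).
Iteration 3: no outgoing edges from {n28,n35}; recursion stops.
SUM(k) = 0 + 1 + 1 + 1 + 2 + 2 = 7.

7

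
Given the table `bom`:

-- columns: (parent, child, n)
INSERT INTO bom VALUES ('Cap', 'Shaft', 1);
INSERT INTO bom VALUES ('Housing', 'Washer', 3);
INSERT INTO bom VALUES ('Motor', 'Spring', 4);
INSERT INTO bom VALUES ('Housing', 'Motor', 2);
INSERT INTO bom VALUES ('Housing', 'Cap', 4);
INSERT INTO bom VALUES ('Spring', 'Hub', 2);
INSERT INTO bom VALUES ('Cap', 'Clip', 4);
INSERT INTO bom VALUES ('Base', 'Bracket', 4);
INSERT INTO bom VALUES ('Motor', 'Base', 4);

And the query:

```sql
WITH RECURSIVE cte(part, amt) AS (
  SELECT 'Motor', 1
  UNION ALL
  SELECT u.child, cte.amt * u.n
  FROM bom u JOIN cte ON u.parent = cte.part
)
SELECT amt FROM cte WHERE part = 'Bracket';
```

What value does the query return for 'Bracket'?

16

Base: (Motor, amt=1).
Iteration 1: components of {Motor} -> Base = 1*4 = 4, Spring = 1*4 = 4.
Iteration 2: components of {Base,Spring} -> Bracket = 4*4 = 16, Hub = 4*2 = 8.
Iteration 3: no further components; recursion stops.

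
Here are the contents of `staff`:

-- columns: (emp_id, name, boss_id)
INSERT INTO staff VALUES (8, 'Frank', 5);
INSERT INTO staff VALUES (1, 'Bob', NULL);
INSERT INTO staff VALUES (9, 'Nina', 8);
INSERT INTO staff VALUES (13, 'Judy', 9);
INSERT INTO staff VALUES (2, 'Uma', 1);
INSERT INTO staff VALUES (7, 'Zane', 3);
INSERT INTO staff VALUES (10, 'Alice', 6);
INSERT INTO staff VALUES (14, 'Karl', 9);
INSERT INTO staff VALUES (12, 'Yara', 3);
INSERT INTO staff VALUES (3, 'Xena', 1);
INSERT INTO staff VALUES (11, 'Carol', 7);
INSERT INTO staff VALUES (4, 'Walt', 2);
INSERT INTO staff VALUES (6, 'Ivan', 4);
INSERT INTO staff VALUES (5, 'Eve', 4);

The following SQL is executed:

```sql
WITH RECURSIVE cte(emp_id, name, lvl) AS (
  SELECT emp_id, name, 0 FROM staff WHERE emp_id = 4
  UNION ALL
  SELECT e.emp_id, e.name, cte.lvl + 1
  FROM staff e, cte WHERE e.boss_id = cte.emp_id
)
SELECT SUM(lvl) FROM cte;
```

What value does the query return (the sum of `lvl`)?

17

Base: emp_id=4 (Walt) at lvl 0.
Iteration 1: rows with boss_id in {4} -> Eve (id 5, lvl 1), Ivan (id 6, lvl 1).
Iteration 2: rows with boss_id in {5,6} -> Frank (id 8, lvl 2), Alice (id 10, lvl 2).
Iteration 3: rows with boss_id in {8,10} -> Nina (id 9, lvl 3).
Iteration 4: rows with boss_id in {9} -> Judy (id 13, lvl 4), Karl (id 14, lvl 4).
Iteration 5: no rows with boss_id in {13,14}; recursion stops.
SUM(lvl) = 0 + 1 + 1 + 2 + 2 + 3 + 4 + 4 = 17.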